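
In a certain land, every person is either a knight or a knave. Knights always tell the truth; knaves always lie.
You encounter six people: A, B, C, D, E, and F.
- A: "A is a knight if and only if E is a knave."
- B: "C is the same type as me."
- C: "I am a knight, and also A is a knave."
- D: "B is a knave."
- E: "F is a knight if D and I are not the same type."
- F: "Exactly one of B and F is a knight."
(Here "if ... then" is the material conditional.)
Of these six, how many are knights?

The unique consistent assignment is A=knave, B=knave, C=knight, D=knight, E=knave, F=knave.
That has 2 knights.

2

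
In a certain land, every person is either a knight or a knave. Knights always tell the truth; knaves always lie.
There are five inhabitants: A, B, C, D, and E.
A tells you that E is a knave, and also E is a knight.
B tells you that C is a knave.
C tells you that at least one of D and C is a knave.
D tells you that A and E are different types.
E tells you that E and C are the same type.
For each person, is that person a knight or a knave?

A (knave): "E is a knave, and also E is a knight" — False. ✓
B is a knave, and the claim "C is a knave" is indeed False.
C (knight): "at least one of D and C is a knave" — True. ✓
D is a knave, so "A and E are different types" must be False — and it is.
Since E is a knave, "E and C are the same type" needs to be False, which holds.

A is a knave, B is a knave, C is a knight, D is a knave, and E is a knave.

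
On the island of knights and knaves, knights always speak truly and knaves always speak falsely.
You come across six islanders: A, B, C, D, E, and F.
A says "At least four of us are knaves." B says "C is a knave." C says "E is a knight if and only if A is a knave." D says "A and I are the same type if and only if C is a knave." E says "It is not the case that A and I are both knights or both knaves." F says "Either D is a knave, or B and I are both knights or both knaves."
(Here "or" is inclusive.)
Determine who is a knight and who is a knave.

A (knave): "at least four of us are knaves" — False. ✓
As a knave, B's statement "C is a knave" should be False; it is.
As a knight, C's statement "E is a knight if and only if A is a knave" should be True; it is.
D (knave): "A and I are the same type if and only if C is a knave" — False. ✓
E is a knight, so "it is not the case that A and I are both knights or both knaves" must be True — and it is.
F is a knight, and the claim "either D is a knave, or B and I are both knights or both knaves" is indeed True.

A is a knave, B is a knave, C is a knight, D is a knave, E is a knight, and F is a knight.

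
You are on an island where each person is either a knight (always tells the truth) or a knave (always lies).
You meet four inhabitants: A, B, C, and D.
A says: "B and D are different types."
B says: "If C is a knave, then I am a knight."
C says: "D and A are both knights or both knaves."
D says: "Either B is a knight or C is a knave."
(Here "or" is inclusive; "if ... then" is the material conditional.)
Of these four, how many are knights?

The unique consistent assignment is A=knave, B=knight, C=knave, D=knight.
That has 2 knights.

2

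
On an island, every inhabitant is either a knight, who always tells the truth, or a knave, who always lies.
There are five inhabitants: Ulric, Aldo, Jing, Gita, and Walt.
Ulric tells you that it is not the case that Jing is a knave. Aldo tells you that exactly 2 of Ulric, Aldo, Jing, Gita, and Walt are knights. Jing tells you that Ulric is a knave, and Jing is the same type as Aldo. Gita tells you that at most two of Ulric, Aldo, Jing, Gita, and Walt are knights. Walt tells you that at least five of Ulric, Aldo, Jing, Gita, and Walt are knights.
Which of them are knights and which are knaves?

Knights: Aldo and Gita. Knaves: Ulric, Jing, and Walt.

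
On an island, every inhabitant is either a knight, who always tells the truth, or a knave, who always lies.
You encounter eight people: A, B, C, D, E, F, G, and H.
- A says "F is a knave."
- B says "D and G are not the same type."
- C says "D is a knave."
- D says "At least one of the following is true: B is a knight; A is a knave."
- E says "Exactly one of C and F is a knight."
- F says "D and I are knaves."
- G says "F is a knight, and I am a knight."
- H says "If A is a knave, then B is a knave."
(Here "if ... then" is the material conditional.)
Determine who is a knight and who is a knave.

A is a knight, and the claim "F is a knave" is indeed True.
B is a knight, and the claim "D and G are not the same type" is indeed True.
C (knave): "D is a knave" — False. ✓
D (knight): "at least one of the following is true: B is a knight; A is a knave" — True. ✓
E (knave): "exactly one of C and F is a knight" — False. ✓
F is a knave, so "D and I are knaves" must be False — and it is.
G (knave): "F is a knight, and I am a knight" — False. ✓
H is a knight; "if A is a knave, then B is a knave" is True, as required.

A is a knight, B is a knight, C is a knave, D is a knight, E is a knave, F is a knave, G is a knave, and H is a knight.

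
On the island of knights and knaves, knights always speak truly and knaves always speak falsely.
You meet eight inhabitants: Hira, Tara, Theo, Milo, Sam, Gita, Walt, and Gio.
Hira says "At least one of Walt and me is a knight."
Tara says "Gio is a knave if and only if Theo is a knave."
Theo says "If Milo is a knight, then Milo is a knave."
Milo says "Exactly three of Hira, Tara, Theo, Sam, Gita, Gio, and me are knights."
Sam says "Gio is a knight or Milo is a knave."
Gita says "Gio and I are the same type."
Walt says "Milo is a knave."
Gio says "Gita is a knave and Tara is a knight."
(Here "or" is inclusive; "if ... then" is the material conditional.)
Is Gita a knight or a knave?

Gita is a knave.

Consistent assignments: {Hira=knight, Tara=knight, Theo=knight, Milo=knave, Sam=knight, Gita=knave, Walt=knight, Gio=knight}
In every consistent assignment, Gita is a knave.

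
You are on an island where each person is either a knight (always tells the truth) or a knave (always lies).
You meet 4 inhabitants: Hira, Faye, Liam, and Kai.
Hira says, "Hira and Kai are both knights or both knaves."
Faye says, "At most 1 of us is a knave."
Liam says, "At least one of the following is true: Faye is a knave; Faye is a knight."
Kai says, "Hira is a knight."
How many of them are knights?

4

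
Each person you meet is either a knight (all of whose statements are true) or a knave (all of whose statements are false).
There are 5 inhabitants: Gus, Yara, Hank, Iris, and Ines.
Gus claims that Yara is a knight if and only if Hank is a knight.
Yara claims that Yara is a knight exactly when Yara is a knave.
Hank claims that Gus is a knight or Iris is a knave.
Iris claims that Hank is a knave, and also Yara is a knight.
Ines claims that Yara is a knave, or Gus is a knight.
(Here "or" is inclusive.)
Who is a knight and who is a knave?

Knights: Hank and Ines. Knaves: Gus, Yara, and Iris.

Since Gus is a knave, "Yara is a knight if and only if Hank is a knight" needs to be false, which holds.
Yara is a knave, and the claim "Yara is a knight exactly when Yara is a knave" is indeed false.
Hank (knight): "Gus is a knight or Iris is a knave" — true. ✓
Iris is a knave; "Hank is a knave, and also Yara is a knight" is false, as required.
Ines (knight): "Yara is a knave, or Gus is a knight" — true. ✓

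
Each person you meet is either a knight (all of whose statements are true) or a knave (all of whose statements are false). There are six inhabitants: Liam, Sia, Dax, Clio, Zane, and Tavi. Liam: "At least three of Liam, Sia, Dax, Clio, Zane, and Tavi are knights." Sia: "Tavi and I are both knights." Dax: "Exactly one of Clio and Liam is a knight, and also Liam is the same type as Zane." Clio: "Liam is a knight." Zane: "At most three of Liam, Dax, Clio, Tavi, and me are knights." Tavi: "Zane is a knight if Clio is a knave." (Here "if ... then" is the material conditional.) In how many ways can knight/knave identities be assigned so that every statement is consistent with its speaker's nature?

1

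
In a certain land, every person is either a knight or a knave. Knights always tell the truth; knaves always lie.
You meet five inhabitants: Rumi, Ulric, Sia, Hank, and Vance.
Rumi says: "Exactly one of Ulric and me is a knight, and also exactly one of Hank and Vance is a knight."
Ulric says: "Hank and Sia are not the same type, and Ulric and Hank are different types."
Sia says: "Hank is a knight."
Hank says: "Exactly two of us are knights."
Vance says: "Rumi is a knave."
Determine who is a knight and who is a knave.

Rumi is a knave, Ulric is a knave, Sia is a knave, Hank is a knave, and Vance is a knight.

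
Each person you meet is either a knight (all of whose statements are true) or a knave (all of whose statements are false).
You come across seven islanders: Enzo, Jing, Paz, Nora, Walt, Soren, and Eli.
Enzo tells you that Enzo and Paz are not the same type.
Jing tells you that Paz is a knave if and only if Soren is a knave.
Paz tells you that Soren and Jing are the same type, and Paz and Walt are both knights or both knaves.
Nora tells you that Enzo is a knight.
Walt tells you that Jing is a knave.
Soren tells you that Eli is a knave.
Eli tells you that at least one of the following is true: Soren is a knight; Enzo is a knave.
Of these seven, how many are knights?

2

The unique consistent assignment is Enzo=knave, Jing=knight, Paz=knave, Nora=knave, Walt=knave, Soren=knave, Eli=knight.
That has 2 knights.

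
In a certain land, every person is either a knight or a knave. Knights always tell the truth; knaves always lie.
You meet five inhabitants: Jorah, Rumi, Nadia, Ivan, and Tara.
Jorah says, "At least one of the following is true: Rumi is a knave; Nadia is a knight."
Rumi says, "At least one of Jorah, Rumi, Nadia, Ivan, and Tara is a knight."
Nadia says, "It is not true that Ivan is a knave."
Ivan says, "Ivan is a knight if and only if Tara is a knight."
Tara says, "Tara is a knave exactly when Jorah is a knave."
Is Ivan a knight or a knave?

Ivan is a knight.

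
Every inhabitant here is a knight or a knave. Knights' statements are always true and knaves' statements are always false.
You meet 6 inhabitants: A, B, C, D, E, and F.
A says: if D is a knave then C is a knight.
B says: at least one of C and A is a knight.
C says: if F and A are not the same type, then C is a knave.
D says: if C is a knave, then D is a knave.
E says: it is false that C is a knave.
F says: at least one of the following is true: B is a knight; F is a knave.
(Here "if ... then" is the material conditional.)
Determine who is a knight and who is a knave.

As a knight, A's statement "if D is a knave then C is a knight" should be True; it is.
B is a knight, so "at least one of C and A is a knight" must be True — and it is.
C (knight): "if F and A are not the same type, then C is a knave" — True. ✓
D is a knight, so "if C is a knave, then D is a knave" must be True — and it is.
As a knight, E's statement "it is false that C is a knave" should be True; it is.
F (knight): "at least one of the following is true: B is a knight; F is a knave" — True. ✓

A is a knight, B is a knight, C is a knight, D is a knight, E is a knight, and F is a knight.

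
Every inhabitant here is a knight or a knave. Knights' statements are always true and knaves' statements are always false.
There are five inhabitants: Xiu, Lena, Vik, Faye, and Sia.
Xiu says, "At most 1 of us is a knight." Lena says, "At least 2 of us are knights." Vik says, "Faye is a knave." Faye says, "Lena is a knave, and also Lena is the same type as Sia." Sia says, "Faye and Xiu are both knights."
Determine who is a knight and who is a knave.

Xiu is a knave, and the claim "at most 1 of us is a knight" is indeed false.
As a knight, Lena's statement "at least 2 of us are knights" should be True; it is.
Vik is a knight; "Faye is a knave" is True, as required.
Faye is a knave, so "Lena is a knave, and also Lena is the same type as Sia" must be false — and it is.
Sia is a knave, and the claim "Faye and Xiu are both knights" is indeed false.

Xiu is a knave, Lena is a knight, Vik is a knight, Faye is a knave, and Sia is a knave.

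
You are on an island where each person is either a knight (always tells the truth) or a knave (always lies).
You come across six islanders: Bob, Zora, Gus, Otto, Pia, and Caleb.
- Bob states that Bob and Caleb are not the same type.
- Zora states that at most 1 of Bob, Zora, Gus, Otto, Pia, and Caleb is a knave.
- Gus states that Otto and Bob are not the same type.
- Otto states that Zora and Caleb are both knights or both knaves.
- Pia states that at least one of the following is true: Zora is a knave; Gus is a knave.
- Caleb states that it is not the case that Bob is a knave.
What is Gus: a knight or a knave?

Gus is a knight.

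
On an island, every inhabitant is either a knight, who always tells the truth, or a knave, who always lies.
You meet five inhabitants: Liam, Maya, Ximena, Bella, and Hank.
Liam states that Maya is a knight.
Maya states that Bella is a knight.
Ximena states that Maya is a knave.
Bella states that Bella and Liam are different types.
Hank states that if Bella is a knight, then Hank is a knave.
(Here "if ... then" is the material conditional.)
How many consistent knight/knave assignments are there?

1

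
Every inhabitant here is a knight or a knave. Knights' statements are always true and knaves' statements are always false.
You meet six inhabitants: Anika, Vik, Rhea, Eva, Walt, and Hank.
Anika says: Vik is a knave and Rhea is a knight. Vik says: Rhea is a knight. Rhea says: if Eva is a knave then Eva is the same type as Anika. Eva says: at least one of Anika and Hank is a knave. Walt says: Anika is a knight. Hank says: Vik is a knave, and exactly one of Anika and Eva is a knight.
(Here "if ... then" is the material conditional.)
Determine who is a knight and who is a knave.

Anika (knave): "Vik is a knave and Rhea is a knight" — False. ✓
Since Vik is a knight, "Rhea is a knight" needs to be True, which holds.
Rhea is a knight, so "if Eva is a knave then Eva is the same type as Anika" must be True — and it is.
Since Eva is a knight, "at least one of Anika and Hank is a knave" needs to be True, which holds.
Since Walt is a knave, "Anika is a knight" needs to be False, which holds.
As a knave, Hank's statement "Vik is a knave, and exactly one of Anika and Eva is a knight" should be False; it is.

Anika is a knave, Vik is a knight, Rhea is a knight, Eva is a knight, Walt is a knave, and Hank is a knave.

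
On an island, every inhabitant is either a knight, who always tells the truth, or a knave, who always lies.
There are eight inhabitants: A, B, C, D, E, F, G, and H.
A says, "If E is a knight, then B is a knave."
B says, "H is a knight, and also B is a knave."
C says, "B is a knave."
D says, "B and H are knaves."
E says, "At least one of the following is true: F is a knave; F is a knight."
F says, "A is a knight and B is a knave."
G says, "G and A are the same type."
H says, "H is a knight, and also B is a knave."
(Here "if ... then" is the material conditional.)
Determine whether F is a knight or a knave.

F is a knight.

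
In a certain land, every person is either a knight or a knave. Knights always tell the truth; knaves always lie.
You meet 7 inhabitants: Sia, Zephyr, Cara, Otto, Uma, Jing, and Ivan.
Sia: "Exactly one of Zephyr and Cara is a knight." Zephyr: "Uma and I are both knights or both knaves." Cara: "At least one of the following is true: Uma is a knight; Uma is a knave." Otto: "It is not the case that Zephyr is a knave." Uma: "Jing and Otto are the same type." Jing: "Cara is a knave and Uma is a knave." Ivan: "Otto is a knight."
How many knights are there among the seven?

3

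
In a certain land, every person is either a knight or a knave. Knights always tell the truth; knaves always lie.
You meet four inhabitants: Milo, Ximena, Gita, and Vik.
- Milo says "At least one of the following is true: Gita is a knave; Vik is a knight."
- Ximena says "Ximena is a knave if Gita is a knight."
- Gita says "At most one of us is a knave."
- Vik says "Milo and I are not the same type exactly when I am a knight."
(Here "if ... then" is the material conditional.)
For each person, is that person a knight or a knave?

Milo is a knight, Ximena is a knight, Gita is a knave, and Vik is a knave.

As a knight, Milo's statement "at least one of the following is true: Gita is a knave; Vik is a knight" should be True; it is.
Ximena (knight): "Ximena is a knave if Gita is a knight" — True. ✓
Gita (knave): "at most one of us is a knave" — False. ✓
Vik (knave): "Milo and I are not the same type exactly when I am a knight" — False. ✓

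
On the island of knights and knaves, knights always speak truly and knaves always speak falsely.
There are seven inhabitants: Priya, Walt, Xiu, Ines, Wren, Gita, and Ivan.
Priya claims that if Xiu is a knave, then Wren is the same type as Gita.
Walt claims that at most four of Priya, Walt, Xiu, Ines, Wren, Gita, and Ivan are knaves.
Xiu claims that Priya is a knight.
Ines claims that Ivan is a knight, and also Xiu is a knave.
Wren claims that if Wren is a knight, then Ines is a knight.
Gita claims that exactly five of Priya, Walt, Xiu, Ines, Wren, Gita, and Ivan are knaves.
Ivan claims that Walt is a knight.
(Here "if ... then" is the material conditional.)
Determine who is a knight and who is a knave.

Priya is a knave, and the claim "if Xiu is a knave, then Wren is the same type as Gita" is indeed false.
Walt (knight): "at most four of Priya, Walt, Xiu, Ines, Wren, Gita, and Ivan are knaves" — True. ✓
Xiu is a knave, so "Priya is a knight" must be false — and it is.
As a knight, Ines's statement "Ivan is a knight, and also Xiu is a knave" should be True; it is.
Since Wren is a knight, "if Wren is a knight, then Ines is a knight" needs to be True, which holds.
Gita is a knave, so "exactly five of Priya, Walt, Xiu, Ines, Wren, Gita, and Ivan are knaves" must be false — and it is.
Ivan is a knight, and the claim "Walt is a knight" is indeed True.

Priya is a knave, Walt is a knight, Xiu is a knave, Ines is a knight, Wren is a knight, Gita is a knave, and Ivan is a knight.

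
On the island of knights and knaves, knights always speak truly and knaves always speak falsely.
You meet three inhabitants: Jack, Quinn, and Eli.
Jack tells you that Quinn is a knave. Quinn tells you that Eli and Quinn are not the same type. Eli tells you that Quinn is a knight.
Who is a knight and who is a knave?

Jack is a knight, so "Quinn is a knave" must be true — and it is.
Quinn is a knave, and the claim "Eli and Quinn are not the same type" is indeed False.
Since Eli is a knave, "Quinn is a knight" needs to be False, which holds.

Knights: Jack. Knaves: Quinn and Eli.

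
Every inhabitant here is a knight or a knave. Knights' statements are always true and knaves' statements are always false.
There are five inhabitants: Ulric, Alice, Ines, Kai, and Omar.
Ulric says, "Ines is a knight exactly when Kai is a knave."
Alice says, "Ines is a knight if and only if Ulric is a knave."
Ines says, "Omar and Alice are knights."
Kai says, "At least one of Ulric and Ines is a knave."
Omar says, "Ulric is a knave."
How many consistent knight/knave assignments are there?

2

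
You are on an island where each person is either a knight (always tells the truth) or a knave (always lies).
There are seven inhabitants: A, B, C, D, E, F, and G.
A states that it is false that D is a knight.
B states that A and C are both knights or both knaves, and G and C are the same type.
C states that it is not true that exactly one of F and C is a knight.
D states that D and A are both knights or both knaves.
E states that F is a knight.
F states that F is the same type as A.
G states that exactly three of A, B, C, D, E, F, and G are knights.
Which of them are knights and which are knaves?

A is a knight, B is a knave, C is a knight, D is a knave, E is a knight, F is a knight, and G is a knave.

A is a knight; "it is false that D is a knight" is True, as required.
B is a knave, and the claim "A and C are both knights or both knaves, and G and C are the same type" is indeed False.
C (knight): "it is not true that exactly one of F and C is a knight" — True. ✓
D is a knave; "D and A are both knights or both knaves" is False, as required.
E (knight): "F is a knight" — True. ✓
F is a knight, and the claim "F is the same type as A" is indeed True.
Since G is a knave, "exactly three of A, B, C, D, E, F, and G are knights" needs to be False, which holds.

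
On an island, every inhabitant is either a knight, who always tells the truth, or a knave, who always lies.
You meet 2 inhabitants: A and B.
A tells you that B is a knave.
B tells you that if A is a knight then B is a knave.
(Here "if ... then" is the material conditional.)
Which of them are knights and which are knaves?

Since A is a knave, "B is a knave" needs to be false, which holds.
B is a knight; "if A is a knight then B is a knave" is True, as required.

A is a knave and B is a knight.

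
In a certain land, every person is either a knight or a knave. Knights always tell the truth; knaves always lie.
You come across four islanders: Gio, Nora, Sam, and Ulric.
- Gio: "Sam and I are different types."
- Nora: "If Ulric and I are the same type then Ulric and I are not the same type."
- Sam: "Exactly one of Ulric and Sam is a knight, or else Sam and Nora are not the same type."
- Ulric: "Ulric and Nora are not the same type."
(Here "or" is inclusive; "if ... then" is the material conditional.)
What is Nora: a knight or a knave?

Consistent assignments: {Gio=knight, Nora=knave, Sam=knave, Ulric=knave}; {Gio=knave, Nora=knave, Sam=knave, Ulric=knave}
In every consistent assignment, Nora is a knave.

Nora is a knave.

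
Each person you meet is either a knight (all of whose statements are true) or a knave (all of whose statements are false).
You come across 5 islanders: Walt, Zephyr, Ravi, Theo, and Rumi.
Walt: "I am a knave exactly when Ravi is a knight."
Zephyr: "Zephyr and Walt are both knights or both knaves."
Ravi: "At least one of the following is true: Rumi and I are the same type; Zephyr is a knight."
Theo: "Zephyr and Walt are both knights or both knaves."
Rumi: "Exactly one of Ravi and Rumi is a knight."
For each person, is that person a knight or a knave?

Suppose Walt is a knave. Then Walt's statement "I am a knave exactly when Ravi is a knight" would have to be false. Checking the 16 ways to assign the others, none is consistent with every speaker.
(For instance, with Zephyr=knave, Ravi=knave, Theo=knave, Rumi=knight, Zephyr's claim "Zephyr and Walt are both knights or both knaves" comes out true where it would need to be false.)
So Walt must be a knight, making "I am a knave exactly when Ravi is a knight" true. Taking Walt=knight, Zephyr=knave, Ravi=knave, Theo=knave, Rumi=knight, each remaining statement checks out:
  Zephyr (knave): "Zephyr and Walt are both knights or both knaves" — false. ✓
  Ravi (knave): "at least one of the following is true: Rumi and I are the same type; Zephyr is a knight" — false. ✓
  Theo (knave): "Zephyr and Walt are both knights or both knaves" — false. ✓
  Rumi (knight): "exactly one of Ravi and Rumi is a knight" — true. ✓
This is the unique consistent assignment.

Walt is a knight, Zephyr is a knave, Ravi is a knave, Theo is a knave, and Rumi is a knight.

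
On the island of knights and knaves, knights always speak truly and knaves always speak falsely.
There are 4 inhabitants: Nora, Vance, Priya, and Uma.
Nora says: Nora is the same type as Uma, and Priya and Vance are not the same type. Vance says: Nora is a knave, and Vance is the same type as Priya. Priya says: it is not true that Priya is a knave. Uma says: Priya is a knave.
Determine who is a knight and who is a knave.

Nora is a knave, Vance is a knight, Priya is a knight, and Uma is a knave.

Nora (knave): "Nora is the same type as Uma, and Priya and Vance are not the same type" — false. ✓
As a knight, Vance's statement "Nora is a knave, and Vance is the same type as Priya" should be true; it is.
Priya is a knight, so "it is not true that Priya is a knave" must be true — and it is.
Uma is a knave, so "Priya is a knave" must be false — and it is.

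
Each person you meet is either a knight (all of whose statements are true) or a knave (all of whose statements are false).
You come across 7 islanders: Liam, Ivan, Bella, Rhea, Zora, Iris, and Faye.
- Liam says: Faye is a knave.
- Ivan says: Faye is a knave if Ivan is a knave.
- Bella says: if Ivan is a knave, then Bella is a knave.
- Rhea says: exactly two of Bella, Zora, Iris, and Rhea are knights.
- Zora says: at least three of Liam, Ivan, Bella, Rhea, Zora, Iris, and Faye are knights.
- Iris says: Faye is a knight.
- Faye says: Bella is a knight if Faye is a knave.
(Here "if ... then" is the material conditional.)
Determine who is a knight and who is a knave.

Liam is a knave, Ivan is a knight, Bella is a knight, Rhea is a knave, Zora is a knight, Iris is a knight, and Faye is a knight.

Liam is a knave; "Faye is a knave" is False, as required.
Ivan is a knight, so "Faye is a knave if Ivan is a knave" must be True — and it is.
Bella is a knight, and the claim "if Ivan is a knave, then Bella is a knave" is indeed True.
Rhea is a knave; "exactly two of Bella, Zora, Iris, and Rhea are knights" is False, as required.
Zora (knight): "at least three of Liam, Ivan, Bella, Rhea, Zora, Iris, and Faye are knights" — True. ✓
As a knight, Iris's statement "Faye is a knight" should be True; it is.
Faye is a knight, and the claim "Bella is a knight if Faye is a knave" is indeed True.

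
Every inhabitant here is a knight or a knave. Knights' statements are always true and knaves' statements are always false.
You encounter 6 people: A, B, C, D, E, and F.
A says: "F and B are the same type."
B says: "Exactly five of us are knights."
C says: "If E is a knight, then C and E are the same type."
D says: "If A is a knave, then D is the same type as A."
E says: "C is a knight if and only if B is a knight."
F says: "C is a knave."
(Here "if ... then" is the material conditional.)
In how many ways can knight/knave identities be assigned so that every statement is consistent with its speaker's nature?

Consistent assignments:
  A=knight, B=knave, C=knight, D=knight, E=knave, F=knave

1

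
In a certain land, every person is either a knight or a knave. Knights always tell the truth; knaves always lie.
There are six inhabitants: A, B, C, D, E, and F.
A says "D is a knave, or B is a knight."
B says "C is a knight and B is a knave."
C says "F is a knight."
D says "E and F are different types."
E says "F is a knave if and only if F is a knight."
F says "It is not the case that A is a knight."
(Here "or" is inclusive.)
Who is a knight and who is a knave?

Since A is a knight, "D is a knave, or B is a knight" needs to be True, which holds.
B is a knave, and the claim "C is a knight and B is a knave" is indeed False.
C is a knave; "F is a knight" is False, as required.
D is a knave, so "E and F are different types" must be False — and it is.
E is a knave, and the claim "F is a knave if and only if F is a knight" is indeed False.
F (knave): "it is not the case that A is a knight" — False. ✓

A is a knight, B is a knave, C is a knave, D is a knave, E is a knave, and F is a knave.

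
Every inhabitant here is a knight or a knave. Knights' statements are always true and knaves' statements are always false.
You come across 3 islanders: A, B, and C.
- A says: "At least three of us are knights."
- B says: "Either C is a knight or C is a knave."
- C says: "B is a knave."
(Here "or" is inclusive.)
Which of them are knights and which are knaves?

Knights: B. Knaves: A and C.

A is a knave; "at least three of us are knights" is False, as required.
B (knight): "either C is a knight or C is a knave" — true. ✓
C is a knave, so "B is a knave" must be False — and it is.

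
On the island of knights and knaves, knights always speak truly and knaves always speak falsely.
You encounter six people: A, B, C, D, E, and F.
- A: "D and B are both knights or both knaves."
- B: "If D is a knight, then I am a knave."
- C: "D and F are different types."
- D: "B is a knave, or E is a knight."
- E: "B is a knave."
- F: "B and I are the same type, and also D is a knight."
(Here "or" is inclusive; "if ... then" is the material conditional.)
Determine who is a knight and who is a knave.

Knights: B. Knaves: A, C, D, E, and F.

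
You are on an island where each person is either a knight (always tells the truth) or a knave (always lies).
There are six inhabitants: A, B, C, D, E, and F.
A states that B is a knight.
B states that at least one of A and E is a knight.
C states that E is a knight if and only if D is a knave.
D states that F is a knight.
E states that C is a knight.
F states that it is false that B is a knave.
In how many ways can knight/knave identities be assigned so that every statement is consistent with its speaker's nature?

1

Consistent assignments:
  A=knave, B=knave, C=knave, D=knave, E=knave, F=knave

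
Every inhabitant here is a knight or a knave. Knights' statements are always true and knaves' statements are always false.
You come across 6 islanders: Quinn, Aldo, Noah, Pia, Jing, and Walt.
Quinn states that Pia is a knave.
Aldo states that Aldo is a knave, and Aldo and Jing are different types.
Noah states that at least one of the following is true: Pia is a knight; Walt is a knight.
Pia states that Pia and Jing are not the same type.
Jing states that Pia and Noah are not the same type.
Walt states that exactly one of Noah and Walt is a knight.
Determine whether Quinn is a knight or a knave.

Consistent assignments: {Quinn=knight, Aldo=knave, Noah=knave, Pia=knave, Jing=knave, Walt=knave}
In every consistent assignment, Quinn is a knight.

Quinn is a knight.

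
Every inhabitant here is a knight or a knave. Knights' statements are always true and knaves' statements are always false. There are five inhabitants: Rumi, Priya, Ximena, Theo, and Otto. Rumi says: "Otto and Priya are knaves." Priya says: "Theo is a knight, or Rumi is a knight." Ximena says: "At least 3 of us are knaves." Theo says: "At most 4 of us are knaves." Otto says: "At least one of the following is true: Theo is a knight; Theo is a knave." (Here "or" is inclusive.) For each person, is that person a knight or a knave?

Knights: Priya, Theo, and Otto. Knaves: Rumi and Ximena.

Suppose Rumi is a knight. Then Rumi's statement "Otto and Priya are knaves" would have to be true. Checking the 16 ways to assign the others, none is consistent with every speaker.
(For instance, with Priya=knight, Ximena=knave, Theo=knight, Otto=knight, Rumi's claim "Otto and Priya are knaves" comes out false where it would need to be true.)
So Rumi must be a knave, making "Otto and Priya are knaves" false. Taking Rumi=knave, Priya=knight, Ximena=knave, Theo=knight, Otto=knight, each remaining statement checks out:
  Priya (knight): "Theo is a knight, or Rumi is a knight" — true. ✓
  Ximena (knave): "at least 3 of us are knaves" — false. ✓
  Theo (knight): "at most 4 of us are knaves" — true. ✓
  Otto (knight): "at least one of the following is true: Theo is a knight; Theo is a knave" — true. ✓
This is the unique consistent assignment.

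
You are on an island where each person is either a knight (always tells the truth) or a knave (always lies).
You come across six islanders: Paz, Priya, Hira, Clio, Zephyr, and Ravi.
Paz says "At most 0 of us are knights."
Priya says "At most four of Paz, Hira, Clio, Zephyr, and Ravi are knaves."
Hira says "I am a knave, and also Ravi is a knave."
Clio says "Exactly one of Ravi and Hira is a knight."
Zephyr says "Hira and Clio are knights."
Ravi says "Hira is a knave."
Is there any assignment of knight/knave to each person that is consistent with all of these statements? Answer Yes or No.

One consistent assignment: Paz=knave, Priya=knight, Hira=knave, Clio=knight, Zephyr=knave, Ravi=knight.

Yes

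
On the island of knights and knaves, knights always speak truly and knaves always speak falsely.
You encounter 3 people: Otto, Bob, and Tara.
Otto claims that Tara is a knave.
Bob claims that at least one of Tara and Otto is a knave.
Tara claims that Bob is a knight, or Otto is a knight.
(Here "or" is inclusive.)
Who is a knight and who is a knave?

Otto is a knave, Bob is a knight, and Tara is a knight.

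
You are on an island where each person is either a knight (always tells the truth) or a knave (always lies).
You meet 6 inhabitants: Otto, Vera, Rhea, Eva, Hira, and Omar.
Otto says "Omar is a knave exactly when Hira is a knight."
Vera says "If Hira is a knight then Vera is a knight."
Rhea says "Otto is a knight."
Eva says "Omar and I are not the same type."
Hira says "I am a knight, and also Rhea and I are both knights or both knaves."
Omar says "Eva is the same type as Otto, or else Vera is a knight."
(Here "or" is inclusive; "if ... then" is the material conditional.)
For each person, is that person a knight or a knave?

Otto is a knight; "Omar is a knave exactly when Hira is a knight" is True, as required.
Vera is a knave, and the claim "if Hira is a knight then Vera is a knight" is indeed False.
Rhea (knight): "Otto is a knight" — True. ✓
As a knave, Eva's statement "Omar and I are not the same type" should be False; it is.
Hira is a knight, so "I am a knight, and also Rhea and I are both knights or both knaves" must be True — and it is.
Omar is a knave, and the claim "Eva is the same type as Otto, or else Vera is a knight" is indeed False.

Knights: Otto, Rhea, and Hira. Knaves: Vera, Eva, and Omar.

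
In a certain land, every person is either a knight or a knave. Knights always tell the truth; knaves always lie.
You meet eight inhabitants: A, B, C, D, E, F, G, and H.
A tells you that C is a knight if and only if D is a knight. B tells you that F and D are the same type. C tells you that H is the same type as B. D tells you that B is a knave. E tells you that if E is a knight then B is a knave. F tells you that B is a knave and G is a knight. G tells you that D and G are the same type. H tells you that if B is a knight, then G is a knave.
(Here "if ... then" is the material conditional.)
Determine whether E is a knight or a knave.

Consistent assignments: {A=knave, B=knave, C=knave, D=knight, E=knight, F=knave, G=knave, H=knight}
In every consistent assignment, E is a knight.

E is a knight.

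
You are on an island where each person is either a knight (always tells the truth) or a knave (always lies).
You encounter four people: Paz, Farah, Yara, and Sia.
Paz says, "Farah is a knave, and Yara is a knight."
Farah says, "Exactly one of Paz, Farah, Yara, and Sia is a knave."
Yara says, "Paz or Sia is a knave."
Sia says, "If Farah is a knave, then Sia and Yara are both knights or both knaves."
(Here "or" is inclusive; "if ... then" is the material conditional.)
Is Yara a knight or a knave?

Yara is a knight.

Consistent assignments: {Paz=knight, Farah=knave, Yara=knight, Sia=knave}; {Paz=knave, Farah=knight, Yara=knight, Sia=knight}
In every consistent assignment, Yara is a knight.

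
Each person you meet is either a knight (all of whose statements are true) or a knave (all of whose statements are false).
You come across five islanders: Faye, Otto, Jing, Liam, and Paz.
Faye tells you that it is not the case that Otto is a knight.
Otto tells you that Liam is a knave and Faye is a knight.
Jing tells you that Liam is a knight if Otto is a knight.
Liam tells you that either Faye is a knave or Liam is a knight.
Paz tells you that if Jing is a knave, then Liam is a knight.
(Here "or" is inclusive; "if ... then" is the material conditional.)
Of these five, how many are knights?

4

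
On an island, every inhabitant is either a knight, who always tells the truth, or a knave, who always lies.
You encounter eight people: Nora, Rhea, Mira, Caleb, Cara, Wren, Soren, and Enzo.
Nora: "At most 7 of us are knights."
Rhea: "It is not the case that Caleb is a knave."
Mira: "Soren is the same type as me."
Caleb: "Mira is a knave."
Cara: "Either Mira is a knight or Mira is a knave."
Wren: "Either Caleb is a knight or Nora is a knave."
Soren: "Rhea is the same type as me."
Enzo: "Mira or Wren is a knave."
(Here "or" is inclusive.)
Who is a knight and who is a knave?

Nora is a knight, Rhea is a knight, Mira is a knave, Caleb is a knight, Cara is a knight, Wren is a knight, Soren is a knight, and Enzo is a knight.

Nora is a knight, and the claim "at most 7 of us are knights" is indeed True.
Rhea is a knight, so "it is not the case that Caleb is a knave" must be True — and it is.
Mira (knave): "Soren is the same type as me" — False. ✓
Caleb is a knight, and the claim "Mira is a knave" is indeed True.
Cara is a knight, and the claim "either Mira is a knight or Mira is a knave" is indeed True.
As a knight, Wren's statement "either Caleb is a knight or Nora is a knave" should be True; it is.
Soren is a knight, and the claim "Rhea is the same type as me" is indeed True.
Since Enzo is a knight, "Mira or Wren is a knave" needs to be True, which holds.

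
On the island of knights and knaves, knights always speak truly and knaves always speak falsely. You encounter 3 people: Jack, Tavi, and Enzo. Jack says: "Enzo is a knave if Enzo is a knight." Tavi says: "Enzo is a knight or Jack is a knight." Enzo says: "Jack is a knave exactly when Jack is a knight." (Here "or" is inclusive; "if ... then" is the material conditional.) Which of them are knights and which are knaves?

Suppose Jack is a knave. Then Jack's statement "Enzo is a knave if Enzo is a knight" would have to be false. Checking the 4 ways to assign the others, none is consistent with every speaker.
(For instance, with Tavi=knight, Enzo=knave, Jack's claim "Enzo is a knave if Enzo is a knight" comes out true where it would need to be false.)
So Jack must be a knight, making "Enzo is a knave if Enzo is a knight" true. Taking Jack=knight, Tavi=knight, Enzo=knave, each remaining statement checks out:
  Tavi (knight): "Enzo is a knight or Jack is a knight" — true. ✓
  Enzo (knave): "Jack is a knave exactly when Jack is a knight" — false. ✓
This is the unique consistent assignment.

Knights: Jack and Tavi. Knaves: Enzo.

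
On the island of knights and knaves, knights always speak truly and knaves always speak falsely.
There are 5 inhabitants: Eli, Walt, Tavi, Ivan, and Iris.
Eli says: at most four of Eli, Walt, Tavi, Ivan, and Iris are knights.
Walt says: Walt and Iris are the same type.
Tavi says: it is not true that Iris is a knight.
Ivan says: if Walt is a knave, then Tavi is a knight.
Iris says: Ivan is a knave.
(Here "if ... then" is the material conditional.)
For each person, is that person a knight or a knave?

Suppose Eli is a knave. Then Eli's statement "at most four of Eli, Walt, Tavi, Ivan, and Iris are knights" would have to be false. Checking the 16 ways to assign the others, none is consistent with every speaker.
(For instance, with Walt=knave, Tavi=knave, Ivan=knave, Iris=knight, Eli's claim "at most four of Eli, Walt, Tavi, Ivan, and Iris are knights" comes out true where it would need to be false.)
So Eli must be a knight, making "at most four of Eli, Walt, Tavi, Ivan, and Iris are knights" true. Taking Eli=knight, Walt=knave, Tavi=knave, Ivan=knave, Iris=knight, each remaining statement checks out:
  Walt (knave): "Walt and Iris are the same type" — false. ✓
  Tavi (knave): "it is not true that Iris is a knight" — false. ✓
  Ivan (knave): "if Walt is a knave, then Tavi is a knight" — false. ✓
  Iris (knight): "Ivan is a knave" — true. ✓
This is the unique consistent assignment.

Eli is a knight, Walt is a knave, Tavi is a knave, Ivan is a knave, and Iris is a knight.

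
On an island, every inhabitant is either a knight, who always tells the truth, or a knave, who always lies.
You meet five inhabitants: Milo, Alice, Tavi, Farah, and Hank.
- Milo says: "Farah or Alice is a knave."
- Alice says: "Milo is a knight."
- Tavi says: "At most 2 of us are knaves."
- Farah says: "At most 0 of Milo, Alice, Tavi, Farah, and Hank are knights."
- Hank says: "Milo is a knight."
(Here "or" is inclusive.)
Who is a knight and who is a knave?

Knights: Milo, Alice, Tavi, and Hank. Knaves: Farah.

Suppose Milo is a knave. Then Milo's statement "Farah or Alice is a knave" would have to be false. Checking the 16 ways to assign the others, none is consistent with every speaker.
(For instance, with Alice=knight, Tavi=knight, Farah=knave, Hank=knight, Milo's claim "Farah or Alice is a knave" comes out true where it would need to be false.)
So Milo must be a knight, making "Farah or Alice is a knave" true. Taking Milo=knight, Alice=knight, Tavi=knight, Farah=knave, Hank=knight, each remaining statement checks out:
  Alice (knight): "Milo is a knight" — true. ✓
  Tavi (knight): "at most 2 of us are knaves" — true. ✓
  Farah (knave): "at most 0 of Milo, Alice, Tavi, Farah, and Hank are knights" — false. ✓
  Hank (knight): "Milo is a knight" — true. ✓
This is the unique consistent assignment.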